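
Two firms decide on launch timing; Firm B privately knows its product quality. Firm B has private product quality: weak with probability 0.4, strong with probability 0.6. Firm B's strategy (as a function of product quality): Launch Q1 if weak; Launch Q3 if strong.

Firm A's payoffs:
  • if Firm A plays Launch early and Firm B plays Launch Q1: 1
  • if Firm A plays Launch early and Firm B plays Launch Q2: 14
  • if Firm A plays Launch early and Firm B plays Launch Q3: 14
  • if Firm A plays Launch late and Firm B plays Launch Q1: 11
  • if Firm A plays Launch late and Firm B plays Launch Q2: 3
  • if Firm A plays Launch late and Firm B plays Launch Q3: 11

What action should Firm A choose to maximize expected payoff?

Compute Firm A's expected payoff for each action, taking the expectation over Firm B's type.
E[Launch early] = 0.4·(1) + 0.6·(14) = 8.8
E[Launch late] = 0.4·(11) + 0.6·(11) = 11
Best response: Launch late (11 is the largest).

Launch late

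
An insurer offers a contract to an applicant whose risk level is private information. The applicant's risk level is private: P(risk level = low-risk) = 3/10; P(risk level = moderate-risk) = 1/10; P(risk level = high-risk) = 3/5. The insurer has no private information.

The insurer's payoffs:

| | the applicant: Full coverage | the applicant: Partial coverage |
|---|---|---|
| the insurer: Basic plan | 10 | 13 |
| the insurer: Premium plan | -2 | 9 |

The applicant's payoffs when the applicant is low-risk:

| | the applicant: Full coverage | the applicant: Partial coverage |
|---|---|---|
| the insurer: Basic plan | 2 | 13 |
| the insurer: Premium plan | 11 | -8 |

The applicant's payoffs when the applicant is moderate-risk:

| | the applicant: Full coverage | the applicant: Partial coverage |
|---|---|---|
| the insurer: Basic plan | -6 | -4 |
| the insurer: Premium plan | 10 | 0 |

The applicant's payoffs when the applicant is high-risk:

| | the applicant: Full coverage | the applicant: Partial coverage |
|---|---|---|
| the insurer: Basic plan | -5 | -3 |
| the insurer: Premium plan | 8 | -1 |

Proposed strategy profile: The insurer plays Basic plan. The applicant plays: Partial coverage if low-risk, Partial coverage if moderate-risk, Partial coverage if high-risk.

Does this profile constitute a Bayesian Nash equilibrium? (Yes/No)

A profile is a BNE iff every type of every player is best-responding given beliefs about the other side.
The insurer plays Basic plan: E[Basic plan] = 3/10·(13) + 1/10·(13) + 3/5·(13) = 13; E[Premium plan] = 9. Best-responding. ✓
The applicant (risk level low-risk), facing Basic plan: Full coverage gives 2, Partial coverage gives 13. Proposed Partial coverage is best. ✓
The applicant (risk level moderate-risk), facing Basic plan: Full coverage gives -6, Partial coverage gives -4. Proposed Partial coverage is best. ✓
The applicant (risk level high-risk), facing Basic plan: Full coverage gives -5, Partial coverage gives -3. Proposed Partial coverage is best. ✓

Yes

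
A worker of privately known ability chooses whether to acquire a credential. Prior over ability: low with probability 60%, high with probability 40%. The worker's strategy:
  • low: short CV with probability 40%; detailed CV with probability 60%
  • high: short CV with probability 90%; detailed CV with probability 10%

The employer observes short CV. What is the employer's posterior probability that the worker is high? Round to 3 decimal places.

0.600

Apply Bayes' rule using the sender's strategy as the likelihood.
P(short CV) = 0.6·0.4 + 0.4·0.9 = 0.6
P(high | short CV) = (0.4·0.9) / 0.6 = 0.36 / 0.6 = 0.6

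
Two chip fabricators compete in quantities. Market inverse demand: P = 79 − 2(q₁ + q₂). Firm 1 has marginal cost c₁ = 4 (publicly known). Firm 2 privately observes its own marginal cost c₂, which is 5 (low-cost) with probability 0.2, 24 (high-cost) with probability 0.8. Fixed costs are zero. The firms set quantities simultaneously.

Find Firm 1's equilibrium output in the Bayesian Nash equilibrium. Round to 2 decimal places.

Firm 2 with cost c maximizes (79 − 2(q₁+q₂) − c)·q₂, giving q₂(c) = (79 − c − 2q₁)/4.
E[c₂] = 0.2·5 + 0.8·24 = 20.2
Firm 1's FOC against E[q₂] yields q₁ = (79 − 2·4 + E[c₂])/6 = (79 − 8 + 20.2)/6 = 15.2.

15.20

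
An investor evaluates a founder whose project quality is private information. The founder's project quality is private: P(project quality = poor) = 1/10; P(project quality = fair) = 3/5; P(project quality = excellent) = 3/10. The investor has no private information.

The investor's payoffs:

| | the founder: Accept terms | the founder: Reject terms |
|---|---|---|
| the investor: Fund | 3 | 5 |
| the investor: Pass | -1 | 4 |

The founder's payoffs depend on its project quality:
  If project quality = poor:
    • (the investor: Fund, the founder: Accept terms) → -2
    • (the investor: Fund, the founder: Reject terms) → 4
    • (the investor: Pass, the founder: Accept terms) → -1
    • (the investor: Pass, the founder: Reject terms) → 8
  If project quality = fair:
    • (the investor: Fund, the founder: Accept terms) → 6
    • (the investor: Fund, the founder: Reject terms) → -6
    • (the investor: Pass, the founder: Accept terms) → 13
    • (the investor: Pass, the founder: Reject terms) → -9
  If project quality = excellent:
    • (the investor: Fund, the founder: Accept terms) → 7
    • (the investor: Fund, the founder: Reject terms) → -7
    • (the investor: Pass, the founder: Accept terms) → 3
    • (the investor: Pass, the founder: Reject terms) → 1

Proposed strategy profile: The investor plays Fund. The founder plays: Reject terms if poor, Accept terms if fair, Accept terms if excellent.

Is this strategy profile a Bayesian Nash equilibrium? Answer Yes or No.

Yes

The investor plays Fund: E[Fund] = 1/10·(5) + 3/5·(3) + 3/10·(3) = 16/5; E[Pass] = -1/2. Best-responding. ✓
The founder (project quality poor), facing Fund: Accept terms gives -2, Reject terms gives 4. Proposed Reject terms is best. ✓
The founder (project quality fair), facing Fund: Accept terms gives 6, Reject terms gives -6. Proposed Accept terms is best. ✓
The founder (project quality excellent), facing Fund: Accept terms gives 7, Reject terms gives -7. Proposed Accept terms is best. ✓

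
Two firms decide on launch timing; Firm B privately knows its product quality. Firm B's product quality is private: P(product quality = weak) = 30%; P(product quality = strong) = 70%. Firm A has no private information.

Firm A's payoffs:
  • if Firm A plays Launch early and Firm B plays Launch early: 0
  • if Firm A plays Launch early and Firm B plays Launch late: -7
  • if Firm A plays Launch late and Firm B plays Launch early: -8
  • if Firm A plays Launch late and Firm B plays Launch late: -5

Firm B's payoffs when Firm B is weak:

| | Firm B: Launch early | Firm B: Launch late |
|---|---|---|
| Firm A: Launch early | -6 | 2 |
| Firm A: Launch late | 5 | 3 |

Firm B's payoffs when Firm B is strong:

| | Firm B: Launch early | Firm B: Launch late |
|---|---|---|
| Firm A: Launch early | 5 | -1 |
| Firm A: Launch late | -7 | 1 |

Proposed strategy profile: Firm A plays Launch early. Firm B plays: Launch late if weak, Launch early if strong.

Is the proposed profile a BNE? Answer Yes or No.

Firm A plays Launch early: E[Launch early] = 0.3·(-7) + 0.7·(0) = -2.1; E[Launch late] = -7.1. Best-responding. ✓
Firm B (product quality weak), facing Launch early: Launch early gives -6, Launch late gives 2. Proposed Launch late is best. ✓
Firm B (product quality strong), facing Launch early: Launch early gives 5, Launch late gives -1. Proposed Launch early is best. ✓

Yes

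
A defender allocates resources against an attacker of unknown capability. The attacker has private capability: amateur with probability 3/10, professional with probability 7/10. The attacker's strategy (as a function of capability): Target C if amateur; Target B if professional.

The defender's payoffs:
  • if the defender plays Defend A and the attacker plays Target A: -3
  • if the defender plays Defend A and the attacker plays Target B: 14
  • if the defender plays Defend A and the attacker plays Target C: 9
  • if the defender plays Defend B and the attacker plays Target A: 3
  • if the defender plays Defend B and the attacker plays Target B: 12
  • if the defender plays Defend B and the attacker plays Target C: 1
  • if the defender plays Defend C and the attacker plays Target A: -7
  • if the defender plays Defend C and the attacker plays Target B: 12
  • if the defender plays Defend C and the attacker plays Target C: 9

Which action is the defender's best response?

E[Defend A] = 3/10·(9) + 7/10·(14) = 25/2
E[Defend B] = 3/10·(1) + 7/10·(12) = 87/10
E[Defend C] = 3/10·(9) + 7/10·(12) = 111/10
Best response: Defend A (25/2 is the largest).

Defend A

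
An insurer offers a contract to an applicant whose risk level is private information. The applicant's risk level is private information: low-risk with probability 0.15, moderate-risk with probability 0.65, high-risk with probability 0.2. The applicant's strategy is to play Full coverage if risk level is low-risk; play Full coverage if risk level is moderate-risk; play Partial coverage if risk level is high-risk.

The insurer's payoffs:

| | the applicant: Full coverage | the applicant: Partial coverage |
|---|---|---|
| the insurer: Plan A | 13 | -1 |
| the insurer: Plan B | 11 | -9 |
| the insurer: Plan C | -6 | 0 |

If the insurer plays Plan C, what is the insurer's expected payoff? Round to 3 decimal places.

-4.800

E[Plan C] = 0.15·(-6) + 0.65·(-6) + 0.2·0 = (-0.9) + (-3.9) + 0 = -4.8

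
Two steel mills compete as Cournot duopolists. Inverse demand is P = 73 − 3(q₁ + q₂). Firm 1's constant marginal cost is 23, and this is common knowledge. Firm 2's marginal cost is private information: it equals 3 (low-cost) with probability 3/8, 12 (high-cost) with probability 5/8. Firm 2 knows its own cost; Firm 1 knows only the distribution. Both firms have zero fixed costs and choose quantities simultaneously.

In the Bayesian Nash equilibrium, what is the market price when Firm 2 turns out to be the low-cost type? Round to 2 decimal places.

Firm 2 with cost c maximizes (73 − 3(q₁+q₂) − c)·q₂, giving q₂(c) = (73 − c − 3q₁)/6.
E[c₂] = 3/8·3 + 5/8·12 = 8.625
Firm 1's FOC against E[q₂] yields q₁ = (73 − 2·23 + E[c₂])/9 = (73 − 46 + 8.625)/9 = 3.95833.
q₂(low-cost) = 9.6875, so P = 73 − 3·(3.95833 + 9.6875) = 32.0625.

32.06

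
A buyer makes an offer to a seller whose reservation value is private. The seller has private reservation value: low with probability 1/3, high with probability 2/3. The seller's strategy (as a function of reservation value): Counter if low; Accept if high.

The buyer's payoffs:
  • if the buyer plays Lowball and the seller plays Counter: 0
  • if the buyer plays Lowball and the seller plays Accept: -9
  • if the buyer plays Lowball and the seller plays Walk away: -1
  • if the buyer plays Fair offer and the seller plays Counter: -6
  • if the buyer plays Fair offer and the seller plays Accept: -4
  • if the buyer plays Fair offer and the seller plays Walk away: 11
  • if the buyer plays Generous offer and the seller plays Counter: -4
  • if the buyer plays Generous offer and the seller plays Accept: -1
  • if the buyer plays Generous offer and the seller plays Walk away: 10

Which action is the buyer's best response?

Generous offer

Compute the buyer's expected payoff for each action, taking the expectation over the seller's type.
E[Lowball] = 1/3·(0) + 2/3·(-9) = -6
E[Fair offer] = 1/3·(-6) + 2/3·(-4) = -14/3
E[Generous offer] = 1/3·(-4) + 2/3·(-1) = -2
Best response: Generous offer (-2 is the largest).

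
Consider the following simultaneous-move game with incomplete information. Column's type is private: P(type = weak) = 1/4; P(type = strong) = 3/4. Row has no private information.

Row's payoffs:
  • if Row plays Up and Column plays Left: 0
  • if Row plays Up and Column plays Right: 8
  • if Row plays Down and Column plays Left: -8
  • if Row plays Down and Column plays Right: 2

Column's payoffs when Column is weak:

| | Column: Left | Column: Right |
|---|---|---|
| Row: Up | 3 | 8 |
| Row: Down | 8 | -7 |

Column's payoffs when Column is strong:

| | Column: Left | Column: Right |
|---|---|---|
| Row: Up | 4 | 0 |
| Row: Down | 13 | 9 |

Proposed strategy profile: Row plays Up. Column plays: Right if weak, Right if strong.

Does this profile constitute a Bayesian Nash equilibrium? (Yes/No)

No

Row plays Up: E[Up] = 1/4·(8) + 3/4·(8) = 8; E[Down] = 2. Best-responding. ✓
Column (type weak), facing Up: Left gives 3, Right gives 8. Proposed Right is best. ✓
Column (type strong), facing Up: Left gives 4, Right gives 0. Proposed Right is not best — profitable deviation exists. ✗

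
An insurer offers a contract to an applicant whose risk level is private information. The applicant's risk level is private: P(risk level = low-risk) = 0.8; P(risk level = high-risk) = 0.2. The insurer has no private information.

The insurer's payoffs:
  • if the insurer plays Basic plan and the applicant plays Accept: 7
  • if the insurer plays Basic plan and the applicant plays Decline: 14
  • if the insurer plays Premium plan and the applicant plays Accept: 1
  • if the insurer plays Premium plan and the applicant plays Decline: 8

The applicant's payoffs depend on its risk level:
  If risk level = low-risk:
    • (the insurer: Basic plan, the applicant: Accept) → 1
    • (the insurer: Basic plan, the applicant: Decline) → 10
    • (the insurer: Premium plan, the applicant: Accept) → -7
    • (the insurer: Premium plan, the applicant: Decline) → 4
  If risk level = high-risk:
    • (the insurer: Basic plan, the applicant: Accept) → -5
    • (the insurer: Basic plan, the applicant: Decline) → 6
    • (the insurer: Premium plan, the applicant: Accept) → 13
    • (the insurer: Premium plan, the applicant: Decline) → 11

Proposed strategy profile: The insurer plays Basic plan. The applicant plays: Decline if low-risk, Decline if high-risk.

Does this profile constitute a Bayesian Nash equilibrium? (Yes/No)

Yes

A profile is a BNE iff every type of every player is best-responding given beliefs about the other side.
The insurer plays Basic plan: E[Basic plan] = 0.8·(14) + 0.2·(14) = 14; E[Premium plan] = 8. Best-responding. ✓
The applicant (risk level low-risk), facing Basic plan: Accept gives 1, Decline gives 10. Proposed Decline is best. ✓
The applicant (risk level high-risk), facing Basic plan: Accept gives -5, Decline gives 6. Proposed Decline is best. ✓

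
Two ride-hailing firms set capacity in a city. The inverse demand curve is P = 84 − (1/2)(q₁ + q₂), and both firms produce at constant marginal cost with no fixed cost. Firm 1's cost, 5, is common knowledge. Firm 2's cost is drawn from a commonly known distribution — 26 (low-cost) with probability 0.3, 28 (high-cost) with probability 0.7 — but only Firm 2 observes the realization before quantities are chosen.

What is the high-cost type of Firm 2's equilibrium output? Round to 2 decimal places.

22.20

Type-c best response for Firm 2: q₂(c) = (84 − c) − q₁/2.
Firm 1 maximizes expected profit; its first-order condition is 84 − q₁ − (1/2)E[q₂] − 5 = 0.
Substituting E[q₂] and solving: E[c₂] = 27.4, so q₁ = (84 − 2·5 + 27.4)/(3/2) = 67.6.
q₂(high-cost) = (84 − 28 − (1/2)·67.6) = 22.2.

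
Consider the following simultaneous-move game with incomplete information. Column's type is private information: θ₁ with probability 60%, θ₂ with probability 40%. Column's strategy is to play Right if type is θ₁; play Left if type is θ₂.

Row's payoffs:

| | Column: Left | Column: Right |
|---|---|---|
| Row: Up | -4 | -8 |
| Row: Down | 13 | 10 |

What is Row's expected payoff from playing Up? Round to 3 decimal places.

Take the expectation over Column's type, weighting each type's action by its prior probability.
E[Up] = 0.6·(-8) + 0.4·(-4) = (-4.8) + (-1.6) = -6.4

-6.400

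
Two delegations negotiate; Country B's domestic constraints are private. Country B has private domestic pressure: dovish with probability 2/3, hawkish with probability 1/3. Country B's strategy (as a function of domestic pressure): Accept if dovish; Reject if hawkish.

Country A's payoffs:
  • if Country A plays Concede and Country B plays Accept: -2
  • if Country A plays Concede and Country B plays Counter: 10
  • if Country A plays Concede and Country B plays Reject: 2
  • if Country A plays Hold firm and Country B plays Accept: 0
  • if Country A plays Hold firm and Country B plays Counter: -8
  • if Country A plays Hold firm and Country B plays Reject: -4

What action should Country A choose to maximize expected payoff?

E[Concede] = 2/3·(-2) + 1/3·(2) = -2/3
E[Hold firm] = 2/3·(0) + 1/3·(-4) = -4/3
Best response: Concede (-2/3 is the largest).

Concede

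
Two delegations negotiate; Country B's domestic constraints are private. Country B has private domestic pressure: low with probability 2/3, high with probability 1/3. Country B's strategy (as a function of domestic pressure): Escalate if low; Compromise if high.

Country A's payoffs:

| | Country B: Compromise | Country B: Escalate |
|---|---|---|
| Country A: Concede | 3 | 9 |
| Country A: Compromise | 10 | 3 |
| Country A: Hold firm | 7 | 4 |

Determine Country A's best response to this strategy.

E[Concede] = 2/3·(9) + 1/3·(3) = 7
E[Compromise] = 2/3·(3) + 1/3·(10) = 16/3
E[Hold firm] = 2/3·(4) + 1/3·(7) = 5
Best response: Concede (7 is the largest).

Concede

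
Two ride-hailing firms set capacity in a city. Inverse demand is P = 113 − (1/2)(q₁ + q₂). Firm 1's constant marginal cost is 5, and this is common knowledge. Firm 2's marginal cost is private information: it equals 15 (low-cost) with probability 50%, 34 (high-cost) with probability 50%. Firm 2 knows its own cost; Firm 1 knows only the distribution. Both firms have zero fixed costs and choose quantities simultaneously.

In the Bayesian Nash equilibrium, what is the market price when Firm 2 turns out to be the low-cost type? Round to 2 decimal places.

Each type of Firm 2 best-responds to q₁; Firm 1 best-responds to the expected q₂ over Firm 2's types.
Firm 2 with cost c maximizes (113 − (1/2)(q₁+q₂) − c)·q₂, giving q₂(c) = (113 − c − (1/2)q₁).
E[c₂] = 0.5·15 + 0.5·34 = 24.5
Firm 1's FOC against E[q₂] yields q₁ = (113 − 2·5 + E[c₂])/(3/2) = (113 − 10 + 24.5)/(3/2) = 85.
q₂(low-cost) = 55.5, so P = 113 − (1/2)·(85 + 55.5) = 42.75.

42.75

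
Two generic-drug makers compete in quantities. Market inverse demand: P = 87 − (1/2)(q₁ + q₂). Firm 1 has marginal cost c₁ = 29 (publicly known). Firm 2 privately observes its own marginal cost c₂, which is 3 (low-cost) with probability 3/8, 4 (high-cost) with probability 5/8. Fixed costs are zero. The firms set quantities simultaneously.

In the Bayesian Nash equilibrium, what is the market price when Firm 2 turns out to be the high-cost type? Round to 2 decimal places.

40.06

Type-c best response for Firm 2: q₂(c) = (87 − c) − q₁/2.
Firm 1 maximizes expected profit; its first-order condition is 87 − q₁ − (1/2)E[q₂] − 29 = 0.
Substituting E[q₂] and solving: E[c₂] = 3.625, so q₁ = (87 − 2·29 + 3.625)/(3/2) = 21.75.
q₂(high-cost) = 72.125, so P = 87 − (1/2)·(21.75 + 72.125) = 40.0625.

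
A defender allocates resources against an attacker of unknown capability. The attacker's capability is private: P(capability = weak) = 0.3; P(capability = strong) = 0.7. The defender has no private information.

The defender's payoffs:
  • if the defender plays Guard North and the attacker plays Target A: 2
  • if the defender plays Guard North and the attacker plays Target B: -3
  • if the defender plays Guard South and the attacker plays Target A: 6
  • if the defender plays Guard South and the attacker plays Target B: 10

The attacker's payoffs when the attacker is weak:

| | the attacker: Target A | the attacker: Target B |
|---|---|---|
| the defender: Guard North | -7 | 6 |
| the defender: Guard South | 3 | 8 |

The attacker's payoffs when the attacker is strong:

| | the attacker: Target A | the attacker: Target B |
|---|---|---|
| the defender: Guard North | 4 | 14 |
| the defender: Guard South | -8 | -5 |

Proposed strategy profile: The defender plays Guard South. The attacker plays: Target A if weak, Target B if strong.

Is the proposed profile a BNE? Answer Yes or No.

No

The defender plays Guard South: E[Guard South] = 0.3·(6) + 0.7·(10) = 8.8; E[Guard North] = -1.5. Best-responding. ✓
The attacker (capability weak), facing Guard South: Target A gives 3, Target B gives 8. Proposed Target A is not best — profitable deviation exists. ✗
The attacker (capability strong), facing Guard South: Target A gives -8, Target B gives -5. Proposed Target B is best. ✓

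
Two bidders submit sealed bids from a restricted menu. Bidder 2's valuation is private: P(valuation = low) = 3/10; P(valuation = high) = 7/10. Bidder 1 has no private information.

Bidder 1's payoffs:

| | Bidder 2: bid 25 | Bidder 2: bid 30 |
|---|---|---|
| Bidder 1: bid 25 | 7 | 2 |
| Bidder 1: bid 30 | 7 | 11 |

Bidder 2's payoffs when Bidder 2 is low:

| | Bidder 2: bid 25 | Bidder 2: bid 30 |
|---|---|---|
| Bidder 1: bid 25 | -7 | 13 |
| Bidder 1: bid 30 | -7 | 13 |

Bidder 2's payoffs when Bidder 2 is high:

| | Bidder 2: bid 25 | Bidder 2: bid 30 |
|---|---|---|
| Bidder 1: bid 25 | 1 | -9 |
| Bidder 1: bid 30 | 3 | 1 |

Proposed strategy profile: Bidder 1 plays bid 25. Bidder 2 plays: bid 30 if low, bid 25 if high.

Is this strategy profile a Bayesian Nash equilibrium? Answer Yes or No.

No

A profile is a BNE iff every type of every player is best-responding given beliefs about the other side.
Bidder 1 plays bid 25: E[bid 25] = 3/10·(2) + 7/10·(7) = 11/2; E[bid 30] = 41/5. Not best-responding. ✗
Bidder 2 (valuation low), facing bid 25: bid 25 gives -7, bid 30 gives 13. Proposed bid 30 is best. ✓
Bidder 2 (valuation high), facing bid 25: bid 25 gives 1, bid 30 gives -9. Proposed bid 25 is best. ✓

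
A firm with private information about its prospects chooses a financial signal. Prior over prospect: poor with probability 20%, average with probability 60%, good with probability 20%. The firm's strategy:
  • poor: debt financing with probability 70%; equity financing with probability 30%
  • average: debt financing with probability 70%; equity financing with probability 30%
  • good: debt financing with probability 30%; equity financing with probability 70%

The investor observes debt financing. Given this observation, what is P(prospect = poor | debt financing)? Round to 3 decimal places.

0.226

P(debt financing) = 0.2·0.7 + 0.6·0.7 + 0.2·0.3 = 0.62
P(poor | debt financing) = (0.2·0.7) / 0.62 = 0.14 / 0.62 = 0.225806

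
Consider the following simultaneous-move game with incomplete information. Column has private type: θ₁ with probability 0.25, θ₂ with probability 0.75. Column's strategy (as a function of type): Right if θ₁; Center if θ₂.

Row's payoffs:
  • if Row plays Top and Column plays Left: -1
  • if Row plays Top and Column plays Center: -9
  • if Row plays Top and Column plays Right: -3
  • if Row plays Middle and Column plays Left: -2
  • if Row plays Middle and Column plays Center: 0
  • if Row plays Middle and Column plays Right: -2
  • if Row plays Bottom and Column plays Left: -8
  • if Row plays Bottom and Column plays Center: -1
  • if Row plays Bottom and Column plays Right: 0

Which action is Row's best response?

Middle

Compute Row's expected payoff for each action, taking the expectation over Column's type.
E[Top] = 0.25·(-3) + 0.75·(-9) = -7.5
E[Middle] = 0.25·(-2) + 0.75·(0) = -0.5
E[Bottom] = 0.25·(0) + 0.75·(-1) = -0.75
Best response: Middle (-0.5 is the largest).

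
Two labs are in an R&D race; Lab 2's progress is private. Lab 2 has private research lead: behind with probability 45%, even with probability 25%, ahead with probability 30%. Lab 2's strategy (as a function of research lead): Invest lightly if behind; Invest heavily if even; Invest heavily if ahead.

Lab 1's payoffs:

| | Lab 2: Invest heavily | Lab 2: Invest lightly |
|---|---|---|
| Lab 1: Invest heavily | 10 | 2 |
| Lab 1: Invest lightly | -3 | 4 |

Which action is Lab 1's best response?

Invest heavily

E[Invest heavily] = 0.45·(2) + 0.25·(10) + 0.3·(10) = 6.4
E[Invest lightly] = 0.45·(4) + 0.25·(-3) + 0.3·(-3) = 0.15
Best response: Invest heavily (6.4 is the largest).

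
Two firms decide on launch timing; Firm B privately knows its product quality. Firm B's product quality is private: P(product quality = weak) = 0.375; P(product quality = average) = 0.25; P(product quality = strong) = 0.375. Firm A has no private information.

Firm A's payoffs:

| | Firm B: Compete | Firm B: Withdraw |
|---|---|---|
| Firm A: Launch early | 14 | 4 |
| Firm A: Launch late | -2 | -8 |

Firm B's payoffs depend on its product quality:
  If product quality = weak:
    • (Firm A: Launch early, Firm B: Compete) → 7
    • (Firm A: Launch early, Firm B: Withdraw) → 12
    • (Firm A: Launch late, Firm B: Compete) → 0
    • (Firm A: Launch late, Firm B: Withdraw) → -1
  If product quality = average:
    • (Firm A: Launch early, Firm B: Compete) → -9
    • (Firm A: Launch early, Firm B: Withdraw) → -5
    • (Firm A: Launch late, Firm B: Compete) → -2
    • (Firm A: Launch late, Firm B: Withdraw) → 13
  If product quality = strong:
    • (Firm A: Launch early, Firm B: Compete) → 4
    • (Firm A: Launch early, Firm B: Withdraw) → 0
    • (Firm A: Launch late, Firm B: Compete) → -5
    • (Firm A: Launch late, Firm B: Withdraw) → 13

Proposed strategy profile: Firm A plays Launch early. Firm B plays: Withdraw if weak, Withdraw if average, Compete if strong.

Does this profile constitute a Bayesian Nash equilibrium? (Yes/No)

Yes

A profile is a BNE iff every type of every player is best-responding given beliefs about the other side.
Firm A plays Launch early: E[Launch early] = 0.375·(4) + 0.25·(4) + 0.375·(14) = 7.75; E[Launch late] = -5.75. Best-responding. ✓
Firm B (product quality weak), facing Launch early: Compete gives 7, Withdraw gives 12. Proposed Withdraw is best. ✓
Firm B (product quality average), facing Launch early: Compete gives -9, Withdraw gives -5. Proposed Withdraw is best. ✓
Firm B (product quality strong), facing Launch early: Compete gives 4, Withdraw gives 0. Proposed Compete is best. ✓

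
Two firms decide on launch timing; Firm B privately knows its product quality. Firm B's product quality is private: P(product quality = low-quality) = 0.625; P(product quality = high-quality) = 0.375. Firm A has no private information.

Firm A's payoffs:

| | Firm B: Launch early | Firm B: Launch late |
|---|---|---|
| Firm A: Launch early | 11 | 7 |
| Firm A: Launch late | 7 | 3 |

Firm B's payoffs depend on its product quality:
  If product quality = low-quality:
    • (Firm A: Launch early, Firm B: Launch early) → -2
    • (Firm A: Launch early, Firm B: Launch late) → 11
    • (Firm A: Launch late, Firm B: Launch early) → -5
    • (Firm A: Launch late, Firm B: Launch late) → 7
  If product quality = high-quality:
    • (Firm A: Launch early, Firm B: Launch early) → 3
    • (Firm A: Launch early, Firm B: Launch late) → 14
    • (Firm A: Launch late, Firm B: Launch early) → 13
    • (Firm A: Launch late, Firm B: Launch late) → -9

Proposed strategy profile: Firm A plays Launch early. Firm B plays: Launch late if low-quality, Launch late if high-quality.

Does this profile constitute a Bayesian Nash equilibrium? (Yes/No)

Yes

A profile is a BNE iff every type of every player is best-responding given beliefs about the other side.
Firm A plays Launch early: E[Launch early] = 0.625·(7) + 0.375·(7) = 7; E[Launch late] = 3. Best-responding. ✓
Firm B (product quality low-quality), facing Launch early: Launch early gives -2, Launch late gives 11. Proposed Launch late is best. ✓
Firm B (product quality high-quality), facing Launch early: Launch early gives 3, Launch late gives 14. Proposed Launch late is best. ✓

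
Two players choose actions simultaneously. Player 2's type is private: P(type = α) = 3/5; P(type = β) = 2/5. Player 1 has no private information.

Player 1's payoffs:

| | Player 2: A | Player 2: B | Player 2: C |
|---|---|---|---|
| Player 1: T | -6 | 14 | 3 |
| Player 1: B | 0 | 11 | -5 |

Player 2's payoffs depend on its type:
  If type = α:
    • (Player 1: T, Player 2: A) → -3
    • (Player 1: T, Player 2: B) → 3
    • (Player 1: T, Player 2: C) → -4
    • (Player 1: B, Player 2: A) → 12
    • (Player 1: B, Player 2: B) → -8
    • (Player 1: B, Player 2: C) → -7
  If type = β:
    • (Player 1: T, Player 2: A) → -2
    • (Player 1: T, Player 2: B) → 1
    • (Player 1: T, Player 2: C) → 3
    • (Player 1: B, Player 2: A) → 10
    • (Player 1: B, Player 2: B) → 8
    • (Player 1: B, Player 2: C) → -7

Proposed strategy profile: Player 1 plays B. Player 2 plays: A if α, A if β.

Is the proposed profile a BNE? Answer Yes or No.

Yes

A profile is a BNE iff every type of every player is best-responding given beliefs about the other side.
Player 1 plays B: E[B] = 3/5·(0) + 2/5·(0) = 0; E[T] = -6. Best-responding. ✓
Player 2 (type α), facing B: A gives 12, B gives -8, C gives -7. Proposed A is best. ✓
Player 2 (type β), facing B: A gives 10, B gives 8, C gives -7. Proposed A is best. ✓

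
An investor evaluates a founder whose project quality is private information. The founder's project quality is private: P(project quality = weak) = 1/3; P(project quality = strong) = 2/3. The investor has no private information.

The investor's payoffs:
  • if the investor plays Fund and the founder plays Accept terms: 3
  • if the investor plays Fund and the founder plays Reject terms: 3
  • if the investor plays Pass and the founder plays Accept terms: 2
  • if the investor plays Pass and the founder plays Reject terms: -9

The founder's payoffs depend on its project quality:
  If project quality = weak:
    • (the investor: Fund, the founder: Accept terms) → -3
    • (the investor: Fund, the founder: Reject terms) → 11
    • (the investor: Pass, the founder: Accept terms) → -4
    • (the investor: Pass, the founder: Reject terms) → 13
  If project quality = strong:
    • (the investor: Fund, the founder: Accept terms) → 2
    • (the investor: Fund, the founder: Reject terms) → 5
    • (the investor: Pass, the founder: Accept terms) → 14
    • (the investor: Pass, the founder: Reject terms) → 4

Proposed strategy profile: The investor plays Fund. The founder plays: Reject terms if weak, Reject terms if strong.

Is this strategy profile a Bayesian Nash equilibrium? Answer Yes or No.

Yes

The investor plays Fund: E[Fund] = 1/3·(3) + 2/3·(3) = 3; E[Pass] = -9. Best-responding. ✓
The founder (project quality weak), facing Fund: Accept terms gives -3, Reject terms gives 11. Proposed Reject terms is best. ✓
The founder (project quality strong), facing Fund: Accept terms gives 2, Reject terms gives 5. Proposed Reject terms is best. ✓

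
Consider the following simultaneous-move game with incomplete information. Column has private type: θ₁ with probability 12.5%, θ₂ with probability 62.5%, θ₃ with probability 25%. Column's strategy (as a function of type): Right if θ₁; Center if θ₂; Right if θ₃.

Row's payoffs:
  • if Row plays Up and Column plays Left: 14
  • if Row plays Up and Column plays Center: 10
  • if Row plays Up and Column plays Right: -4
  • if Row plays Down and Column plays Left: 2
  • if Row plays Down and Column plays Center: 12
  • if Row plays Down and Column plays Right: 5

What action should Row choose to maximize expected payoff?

Compute Row's expected payoff for each action, taking the expectation over Column's type.
E[Up] = 0.125·(-4) + 0.625·(10) + 0.25·(-4) = 4.75
E[Down] = 0.125·(5) + 0.625·(12) + 0.25·(5) = 9.375
Best response: Down (9.375 is the largest).

Down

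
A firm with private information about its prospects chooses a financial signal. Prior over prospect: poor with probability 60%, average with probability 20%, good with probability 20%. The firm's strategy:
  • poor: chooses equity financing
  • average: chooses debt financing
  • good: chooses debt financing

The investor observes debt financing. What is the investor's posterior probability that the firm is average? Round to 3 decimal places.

0.500

P(debt financing) = 0.6·0 + 0.2·1 + 0.2·1 = 0.4
P(average | debt financing) = (0.2·1) / 0.4 = 0.2 / 0.4 = 0.5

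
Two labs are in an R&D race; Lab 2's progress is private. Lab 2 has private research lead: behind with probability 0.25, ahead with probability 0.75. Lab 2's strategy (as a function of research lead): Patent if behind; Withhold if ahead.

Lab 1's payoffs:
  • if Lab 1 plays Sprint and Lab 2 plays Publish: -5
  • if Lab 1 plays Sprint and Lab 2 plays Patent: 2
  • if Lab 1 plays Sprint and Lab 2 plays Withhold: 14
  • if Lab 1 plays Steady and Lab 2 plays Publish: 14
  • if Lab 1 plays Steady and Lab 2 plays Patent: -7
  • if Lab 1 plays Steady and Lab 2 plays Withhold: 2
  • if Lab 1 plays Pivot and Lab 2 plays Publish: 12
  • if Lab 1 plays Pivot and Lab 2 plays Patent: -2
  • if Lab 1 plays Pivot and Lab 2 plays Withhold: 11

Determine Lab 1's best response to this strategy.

Sprint

E[Sprint] = 0.25·(2) + 0.75·(14) = 11
E[Steady] = 0.25·(-7) + 0.75·(2) = -0.25
E[Pivot] = 0.25·(-2) + 0.75·(11) = 7.75
Best response: Sprint (11 is the largest).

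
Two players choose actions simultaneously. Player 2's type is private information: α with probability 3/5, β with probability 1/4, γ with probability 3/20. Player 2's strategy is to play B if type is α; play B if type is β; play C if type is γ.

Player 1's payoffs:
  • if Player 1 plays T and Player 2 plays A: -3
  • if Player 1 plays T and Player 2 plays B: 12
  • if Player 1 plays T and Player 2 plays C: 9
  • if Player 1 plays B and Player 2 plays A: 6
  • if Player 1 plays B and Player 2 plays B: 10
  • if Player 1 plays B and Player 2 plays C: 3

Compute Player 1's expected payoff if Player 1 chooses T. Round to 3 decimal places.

E[T] = 3/5·12 + 1/4·12 + 3/20·9 = 36/5 + 3 + 27/20 = 231/20

11.550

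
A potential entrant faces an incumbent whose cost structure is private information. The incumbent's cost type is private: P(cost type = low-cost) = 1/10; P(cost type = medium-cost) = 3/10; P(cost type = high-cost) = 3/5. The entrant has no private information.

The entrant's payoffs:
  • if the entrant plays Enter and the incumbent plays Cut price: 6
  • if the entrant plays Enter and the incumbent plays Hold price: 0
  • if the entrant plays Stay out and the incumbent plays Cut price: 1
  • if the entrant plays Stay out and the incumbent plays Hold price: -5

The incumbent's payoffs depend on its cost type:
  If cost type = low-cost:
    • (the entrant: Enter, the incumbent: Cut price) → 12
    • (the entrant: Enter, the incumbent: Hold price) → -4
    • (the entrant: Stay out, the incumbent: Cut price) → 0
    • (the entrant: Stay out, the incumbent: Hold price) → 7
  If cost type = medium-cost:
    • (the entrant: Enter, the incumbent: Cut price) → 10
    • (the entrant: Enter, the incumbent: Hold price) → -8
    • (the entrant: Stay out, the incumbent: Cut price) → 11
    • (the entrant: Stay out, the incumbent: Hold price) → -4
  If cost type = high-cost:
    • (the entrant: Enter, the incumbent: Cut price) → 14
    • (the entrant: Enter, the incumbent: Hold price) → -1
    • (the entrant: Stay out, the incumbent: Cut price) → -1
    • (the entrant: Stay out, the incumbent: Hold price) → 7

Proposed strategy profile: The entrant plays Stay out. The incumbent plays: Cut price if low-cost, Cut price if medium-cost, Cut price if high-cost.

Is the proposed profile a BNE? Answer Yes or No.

No

A profile is a BNE iff every type of every player is best-responding given beliefs about the other side.
The entrant plays Stay out: E[Stay out] = 1/10·(1) + 3/10·(1) + 3/5·(1) = 1; E[Enter] = 6. Not best-responding. ✗
The incumbent (cost type low-cost), facing Stay out: Cut price gives 0, Hold price gives 7. Proposed Cut price is not best — profitable deviation exists. ✗
The incumbent (cost type medium-cost), facing Stay out: Cut price gives 11, Hold price gives -4. Proposed Cut price is best. ✓
The incumbent (cost type high-cost), facing Stay out: Cut price gives -1, Hold price gives 7. Proposed Cut price is not best — profitable deviation exists. ✗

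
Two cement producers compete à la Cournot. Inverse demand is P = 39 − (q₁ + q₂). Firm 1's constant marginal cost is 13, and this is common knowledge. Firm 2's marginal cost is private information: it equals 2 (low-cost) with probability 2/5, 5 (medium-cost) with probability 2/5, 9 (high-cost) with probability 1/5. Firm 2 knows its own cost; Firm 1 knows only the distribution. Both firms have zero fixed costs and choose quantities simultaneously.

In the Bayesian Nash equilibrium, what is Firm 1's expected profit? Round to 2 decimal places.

Type-c best response for Firm 2: q₂(c) = (39 − c)/2 − q₁/2.
Firm 1 maximizes expected profit; its first-order condition is 39 − 2q₁ − E[q₂] − 13 = 0.
Substituting E[q₂] and solving: E[c₂] = 4.6, so q₁ = (39 − 2·13 + 4.6)/3 = 5.86667.
E[P] = 39 − (q₁ + E[q₂]) = 18.8667; Firm 1's expected profit = (E[P] − 13)·q₁ = (18.8667 − 13)·5.86667 = 34.4178.

34.42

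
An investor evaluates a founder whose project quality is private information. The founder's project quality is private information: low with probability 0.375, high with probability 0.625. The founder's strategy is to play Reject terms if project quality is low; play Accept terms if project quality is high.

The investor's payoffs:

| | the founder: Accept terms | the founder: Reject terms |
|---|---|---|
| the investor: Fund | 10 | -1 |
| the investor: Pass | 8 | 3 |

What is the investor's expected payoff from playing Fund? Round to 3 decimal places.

5.875

E[Fund] = 0.375·(-1) + 0.625·10 = (-0.375) + 6.25 = 5.875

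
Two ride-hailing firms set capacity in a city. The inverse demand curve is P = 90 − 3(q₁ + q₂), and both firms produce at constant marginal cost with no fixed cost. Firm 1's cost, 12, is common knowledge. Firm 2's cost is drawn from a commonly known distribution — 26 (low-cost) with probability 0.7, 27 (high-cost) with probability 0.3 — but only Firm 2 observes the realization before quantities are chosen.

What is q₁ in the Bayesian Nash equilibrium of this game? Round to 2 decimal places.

10.26

Firm 2 with cost c maximizes (90 − 3(q₁+q₂) − c)·q₂, giving q₂(c) = (90 − c − 3q₁)/6.
E[c₂] = 0.7·26 + 0.3·27 = 26.3
Firm 1's FOC against E[q₂] yields q₁ = (90 − 2·12 + E[c₂])/9 = (90 − 24 + 26.3)/9 = 10.2556.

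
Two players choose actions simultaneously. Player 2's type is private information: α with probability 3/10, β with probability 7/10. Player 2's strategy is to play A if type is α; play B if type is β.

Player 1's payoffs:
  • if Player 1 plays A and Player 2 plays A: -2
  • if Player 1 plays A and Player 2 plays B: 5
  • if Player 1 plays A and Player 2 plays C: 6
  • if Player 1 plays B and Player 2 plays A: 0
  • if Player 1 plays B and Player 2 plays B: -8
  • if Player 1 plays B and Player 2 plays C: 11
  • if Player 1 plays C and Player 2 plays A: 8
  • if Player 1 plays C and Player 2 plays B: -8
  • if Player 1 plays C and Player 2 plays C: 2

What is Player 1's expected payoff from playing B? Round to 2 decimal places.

E[B] = 3/10·0 + 7/10·(-8) = 0 + (-28/5) = -28/5

-5.60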